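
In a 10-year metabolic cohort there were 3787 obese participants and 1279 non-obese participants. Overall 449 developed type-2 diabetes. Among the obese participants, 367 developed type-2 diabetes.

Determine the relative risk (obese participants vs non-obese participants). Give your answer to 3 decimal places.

1.512

obese participants without the outcome: 3787 − 367 = 3420
non-obese participants with the outcome: 449 − 367 = 82
non-obese participants without the outcome: 1279 − 82 = 1197
risk, obese participants = 367/3787 = 0.0969
risk, non-obese participants = 82/1279 = 0.0641
RR = 0.0969 / 0.0641 = 1.512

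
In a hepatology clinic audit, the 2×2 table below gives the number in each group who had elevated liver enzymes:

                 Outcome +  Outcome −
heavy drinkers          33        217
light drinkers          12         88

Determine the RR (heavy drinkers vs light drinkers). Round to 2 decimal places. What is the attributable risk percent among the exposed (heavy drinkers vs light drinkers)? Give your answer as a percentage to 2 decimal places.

risk, heavy drinkers = 33/250 = 0.1320
risk, light drinkers = 12/100 = 0.1200
RR = 0.1320 / 0.1200 = 1.10
AR% = (0.1320 − 0.1200) / 0.1320 = 0.0909 → 9.09%

RR = 1.10; AR% = 9.09%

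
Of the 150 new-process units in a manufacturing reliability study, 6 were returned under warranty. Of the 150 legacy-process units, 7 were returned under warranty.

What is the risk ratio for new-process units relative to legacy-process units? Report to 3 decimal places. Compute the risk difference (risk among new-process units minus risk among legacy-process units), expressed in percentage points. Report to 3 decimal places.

RR = 0.857; RD = -0.667

risk, new-process units = 6/150 = 0.04000
risk, legacy-process units = 7/150 = 0.04667
RR = 0.04000 / 0.04667 = 0.857
risk difference = 0.04000 − 0.04667 = -0.00667 → -0.667 percentage points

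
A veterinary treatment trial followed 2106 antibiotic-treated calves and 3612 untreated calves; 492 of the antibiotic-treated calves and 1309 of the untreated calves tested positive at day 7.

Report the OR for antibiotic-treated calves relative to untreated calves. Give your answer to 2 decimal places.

OR ≈ 0.54

odds, antibiotic-treated calves = 492/1614 = 0.3048
odds, untreated calves = 1309/2303 = 0.5684
OR = 0.3048 / 0.5684 = 0.54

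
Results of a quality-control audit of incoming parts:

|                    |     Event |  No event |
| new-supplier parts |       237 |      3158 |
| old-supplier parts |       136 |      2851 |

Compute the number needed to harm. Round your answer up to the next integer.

42

risk, new-supplier parts = 237/3395 = 0.069809
risk, old-supplier parts = 136/2987 = 0.045531
absolute risk difference = 0.024278
1 / 0.024278 = 41.190 → round up → 42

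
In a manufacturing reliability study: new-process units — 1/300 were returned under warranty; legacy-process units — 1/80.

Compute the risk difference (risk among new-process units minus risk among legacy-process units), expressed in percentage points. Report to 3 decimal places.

risk, new-process units = 1/300 = 0.00333
risk, legacy-process units = 1/80 = 0.01250
risk difference = 0.00333 − 0.01250 = -0.00917 → -0.917 percentage points

-0.917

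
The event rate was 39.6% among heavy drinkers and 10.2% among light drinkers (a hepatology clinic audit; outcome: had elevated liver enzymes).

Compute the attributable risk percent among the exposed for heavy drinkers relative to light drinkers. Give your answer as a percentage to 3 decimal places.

AR% = (0.3960 − 0.1020) / 0.3960 = 0.7424 → 74.242%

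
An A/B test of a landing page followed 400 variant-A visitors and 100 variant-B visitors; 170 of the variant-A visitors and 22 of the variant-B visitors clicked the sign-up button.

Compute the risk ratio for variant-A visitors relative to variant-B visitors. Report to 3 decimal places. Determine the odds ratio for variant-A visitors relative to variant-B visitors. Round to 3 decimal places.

RR = 1.932; OR = 2.621

risk, variant-A visitors = 170/400 = 0.4250
risk, variant-B visitors = 22/100 = 0.2200
RR = 0.4250 / 0.2200 = 1.932
OR = (170 × 78) / (230 × 22) = 13260/5060 ≈ 2.621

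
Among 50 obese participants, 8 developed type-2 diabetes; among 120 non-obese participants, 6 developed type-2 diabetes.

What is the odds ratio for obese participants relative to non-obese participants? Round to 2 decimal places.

OR = (8 × 114) / (42 × 6) = 912/252 ≈ 3.62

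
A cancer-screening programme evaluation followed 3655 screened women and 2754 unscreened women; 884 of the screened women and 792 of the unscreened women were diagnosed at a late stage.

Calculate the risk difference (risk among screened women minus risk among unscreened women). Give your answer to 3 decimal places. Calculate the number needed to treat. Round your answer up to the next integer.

RD = -0.046; NNT = 22

risk, screened women = 884/3655 = 0.2419
risk, unscreened women = 792/2754 = 0.2876
risk difference = 0.2419 − 0.2876 = -0.046
absolute risk difference = 0.045721
1 / 0.045721 = 21.872 → round up → 22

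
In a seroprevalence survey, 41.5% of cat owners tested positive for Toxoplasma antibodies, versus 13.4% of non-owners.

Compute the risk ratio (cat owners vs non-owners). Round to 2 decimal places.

RR = 0.4150 / 0.1340 = 3.10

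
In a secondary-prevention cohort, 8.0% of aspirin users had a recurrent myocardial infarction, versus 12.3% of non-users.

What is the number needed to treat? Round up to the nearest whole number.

absolute risk difference = 0.043000
1 / 0.043000 = 23.256 → round up → 24

NNT: 24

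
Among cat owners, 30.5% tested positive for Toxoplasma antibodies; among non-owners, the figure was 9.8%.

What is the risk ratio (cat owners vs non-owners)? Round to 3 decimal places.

RR = 0.3050 / 0.0980 = 3.112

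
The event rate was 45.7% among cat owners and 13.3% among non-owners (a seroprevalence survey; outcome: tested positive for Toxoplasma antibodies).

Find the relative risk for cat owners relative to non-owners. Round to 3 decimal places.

RR = 0.4570 / 0.1330 = 3.436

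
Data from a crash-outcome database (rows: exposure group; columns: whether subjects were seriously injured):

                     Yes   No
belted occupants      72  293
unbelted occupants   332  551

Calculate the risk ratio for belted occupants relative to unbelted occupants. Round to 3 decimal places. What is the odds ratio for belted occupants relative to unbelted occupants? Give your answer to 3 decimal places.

risk, belted occupants = 72/365 = 0.1973
risk, unbelted occupants = 332/883 = 0.3760
RR = 0.1973 / 0.3760 = 0.525
OR = (72 × 551) / (293 × 332) = 39672/97276 ≈ 0.408

RR = 0.525; OR = 0.408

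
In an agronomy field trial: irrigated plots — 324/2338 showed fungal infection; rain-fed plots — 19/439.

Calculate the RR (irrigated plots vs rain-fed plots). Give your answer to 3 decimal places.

risk, irrigated plots = 324/2338 = 0.13858
risk, rain-fed plots = 19/439 = 0.04328
RR = 0.13858 / 0.04328 = 3.202

RR = 3.202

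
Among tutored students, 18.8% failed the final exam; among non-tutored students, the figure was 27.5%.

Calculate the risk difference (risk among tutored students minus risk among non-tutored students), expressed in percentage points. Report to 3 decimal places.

RD = -8.700

risk difference = 0.1880 − 0.2750 = -0.0870 → -8.700 percentage points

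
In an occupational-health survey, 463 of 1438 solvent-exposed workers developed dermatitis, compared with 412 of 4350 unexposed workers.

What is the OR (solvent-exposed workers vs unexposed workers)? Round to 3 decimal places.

OR = (463 × 3938) / (975 × 412) = 1823294/401700 ≈ 4.539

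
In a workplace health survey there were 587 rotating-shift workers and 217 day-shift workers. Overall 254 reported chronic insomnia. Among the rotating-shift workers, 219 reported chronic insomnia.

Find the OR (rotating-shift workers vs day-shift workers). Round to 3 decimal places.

rotating-shift workers without the outcome: 587 − 219 = 368
day-shift workers with the outcome: 254 − 219 = 35
day-shift workers without the outcome: 217 − 35 = 182
OR = (219 × 182) / (368 × 35) = 39858/12880 ≈ 3.095

3.095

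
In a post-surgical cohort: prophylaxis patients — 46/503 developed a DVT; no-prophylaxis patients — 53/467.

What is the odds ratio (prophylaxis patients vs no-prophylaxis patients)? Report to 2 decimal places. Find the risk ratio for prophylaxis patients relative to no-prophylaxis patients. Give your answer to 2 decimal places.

odds, prophylaxis patients = 46/457 = 0.1007
odds, no-prophylaxis patients = 53/414 = 0.1280
OR = 0.1007 / 0.1280 = 0.79
risk, prophylaxis patients = 46/503 = 0.0915
risk, no-prophylaxis patients = 53/467 = 0.1135
RR = 0.0915 / 0.1135 = 0.81

OR = 0.79; RR = 0.81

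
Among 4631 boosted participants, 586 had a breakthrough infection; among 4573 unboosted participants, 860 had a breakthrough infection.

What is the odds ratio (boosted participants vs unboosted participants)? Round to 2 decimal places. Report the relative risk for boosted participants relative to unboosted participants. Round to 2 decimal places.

OR = 0.63; RR = 0.67

odds, boosted participants = 586/4045 = 0.1449
odds, unboosted participants = 860/3713 = 0.2316
OR = 0.1449 / 0.2316 = 0.63
risk, boosted participants = 586/4631 = 0.1265
risk, unboosted participants = 860/4573 = 0.1881
RR = 0.1265 / 0.1881 = 0.67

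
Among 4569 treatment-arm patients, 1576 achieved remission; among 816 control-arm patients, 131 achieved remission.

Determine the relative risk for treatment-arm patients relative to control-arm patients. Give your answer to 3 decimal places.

risk, treatment-arm patients = 1576/4569 = 0.3449
risk, control-arm patients = 131/816 = 0.1605
RR = 0.3449 / 0.1605 = 2.149

2.149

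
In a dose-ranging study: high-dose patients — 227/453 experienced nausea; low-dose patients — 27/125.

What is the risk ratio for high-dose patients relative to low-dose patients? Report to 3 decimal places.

RR = 2.320

risk, high-dose patients = 227/453 = 0.5011
risk, low-dose patients = 27/125 = 0.2160
RR = 0.5011 / 0.2160 = 2.320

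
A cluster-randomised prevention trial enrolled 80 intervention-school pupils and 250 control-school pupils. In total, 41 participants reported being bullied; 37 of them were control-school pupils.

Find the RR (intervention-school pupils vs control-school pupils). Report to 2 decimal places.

intervention-school pupils with the outcome: 41 − 37 = 4
intervention-school pupils without the outcome: 80 − 4 = 76
control-school pupils without the outcome: 250 − 37 = 213
risk, intervention-school pupils = 4/80 = 0.0500
risk, control-school pupils = 37/250 = 0.1480
RR = 0.0500 / 0.1480 = 0.34

RR: 0.34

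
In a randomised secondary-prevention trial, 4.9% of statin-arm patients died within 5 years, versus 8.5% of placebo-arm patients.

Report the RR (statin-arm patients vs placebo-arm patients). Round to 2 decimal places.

RR = 0.04900 / 0.08500 = 0.58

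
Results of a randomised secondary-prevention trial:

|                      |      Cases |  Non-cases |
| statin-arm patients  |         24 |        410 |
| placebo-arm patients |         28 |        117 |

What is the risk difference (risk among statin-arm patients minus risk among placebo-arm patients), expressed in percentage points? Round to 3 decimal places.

risk, statin-arm patients = 24/434 = 0.0553
risk, placebo-arm patients = 28/145 = 0.1931
risk difference = 0.0553 − 0.1931 = -0.1378 → -13.780 percentage points

-13.780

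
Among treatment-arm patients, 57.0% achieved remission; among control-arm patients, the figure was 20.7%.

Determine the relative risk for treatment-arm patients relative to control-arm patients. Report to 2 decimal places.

RR = 0.5700 / 0.2070 = 2.75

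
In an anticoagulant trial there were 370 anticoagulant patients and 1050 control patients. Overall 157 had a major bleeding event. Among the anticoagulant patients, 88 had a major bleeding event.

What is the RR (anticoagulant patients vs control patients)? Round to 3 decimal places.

anticoagulant patients without the outcome: 370 − 88 = 282
control patients with the outcome: 157 − 88 = 69
control patients without the outcome: 1050 − 69 = 981
risk, anticoagulant patients = 88/370 = 0.2378
risk, control patients = 69/1050 = 0.0657
RR = 0.2378 / 0.0657 = 3.619

3.619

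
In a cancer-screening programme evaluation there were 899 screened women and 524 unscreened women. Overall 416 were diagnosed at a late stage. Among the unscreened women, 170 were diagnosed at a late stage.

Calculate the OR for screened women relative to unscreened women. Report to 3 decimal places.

OR: 0.784

screened women with the outcome: 416 − 170 = 246
screened women without the outcome: 899 − 246 = 653
unscreened women without the outcome: 524 − 170 = 354
odds, screened women = 246/653 = 0.3767
odds, unscreened women = 170/354 = 0.4802
OR = 0.3767 / 0.4802 = 0.784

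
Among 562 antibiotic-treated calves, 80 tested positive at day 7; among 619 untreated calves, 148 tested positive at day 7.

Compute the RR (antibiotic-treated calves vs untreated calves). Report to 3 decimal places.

risk, antibiotic-treated calves = 80/562 = 0.1423
risk, untreated calves = 148/619 = 0.2391
RR = 0.1423 / 0.2391 = 0.595

0.595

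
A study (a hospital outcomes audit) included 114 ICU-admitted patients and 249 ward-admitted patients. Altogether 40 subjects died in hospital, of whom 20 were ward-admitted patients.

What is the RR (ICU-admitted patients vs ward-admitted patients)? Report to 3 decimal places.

2.184

ICU-admitted patients with the outcome: 40 − 20 = 20
ICU-admitted patients without the outcome: 114 − 20 = 94
ward-admitted patients without the outcome: 249 − 20 = 229
risk, ICU-admitted patients = 20/114 = 0.1754
risk, ward-admitted patients = 20/249 = 0.0803
RR = 0.1754 / 0.0803 = 2.184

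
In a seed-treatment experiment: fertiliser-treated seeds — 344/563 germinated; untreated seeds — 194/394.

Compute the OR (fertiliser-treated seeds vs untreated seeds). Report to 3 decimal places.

odds, fertiliser-treated seeds = 344/219 = 1.5708
odds, untreated seeds = 194/200 = 0.9700
OR = 1.5708 / 0.9700 = 1.619

OR = 1.619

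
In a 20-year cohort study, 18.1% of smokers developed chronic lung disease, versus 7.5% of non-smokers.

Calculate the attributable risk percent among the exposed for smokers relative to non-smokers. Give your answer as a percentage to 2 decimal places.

AR% = (0.1810 − 0.0750) / 0.1810 = 0.5856 → 58.56%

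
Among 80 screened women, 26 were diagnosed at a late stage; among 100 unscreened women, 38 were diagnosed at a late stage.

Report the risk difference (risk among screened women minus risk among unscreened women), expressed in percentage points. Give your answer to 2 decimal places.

RD ≈ -5.50

risk, screened women = 26/80 = 0.3250
risk, unscreened women = 38/100 = 0.3800
risk difference = 0.3250 − 0.3800 = -0.0550 → -5.50 percentage points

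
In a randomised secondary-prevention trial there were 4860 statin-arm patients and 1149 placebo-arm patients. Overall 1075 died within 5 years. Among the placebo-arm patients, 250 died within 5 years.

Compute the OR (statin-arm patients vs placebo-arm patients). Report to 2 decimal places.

0.74

statin-arm patients with the outcome: 1075 − 250 = 825
statin-arm patients without the outcome: 4860 − 825 = 4035
placebo-arm patients without the outcome: 1149 − 250 = 899
OR = (825 × 899) / (4035 × 250) = 741675/1008750 ≈ 0.74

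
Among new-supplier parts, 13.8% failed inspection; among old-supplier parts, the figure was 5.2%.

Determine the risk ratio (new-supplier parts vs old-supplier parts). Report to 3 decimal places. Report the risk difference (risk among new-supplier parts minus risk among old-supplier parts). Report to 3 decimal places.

RR = 0.1380 / 0.0520 = 2.654
risk difference = 0.1380 − 0.0520 = 0.086

RR = 2.654; RD = 0.086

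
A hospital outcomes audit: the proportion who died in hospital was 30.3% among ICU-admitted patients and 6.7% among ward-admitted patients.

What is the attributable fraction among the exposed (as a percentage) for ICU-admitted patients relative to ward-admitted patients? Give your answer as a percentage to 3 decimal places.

AR% = (0.3030 − 0.0670) / 0.3030 = 0.7789 → 77.888%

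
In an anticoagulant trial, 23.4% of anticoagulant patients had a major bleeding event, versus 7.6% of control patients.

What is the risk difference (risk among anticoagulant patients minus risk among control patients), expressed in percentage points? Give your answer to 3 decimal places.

risk difference = 0.2340 − 0.0760 = 0.1580 → 15.800 percentage points

RD ≈ 15.800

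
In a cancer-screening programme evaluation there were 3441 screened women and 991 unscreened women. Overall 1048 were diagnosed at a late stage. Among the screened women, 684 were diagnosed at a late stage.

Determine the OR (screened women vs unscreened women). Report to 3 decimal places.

OR ≈ 0.427

screened women without the outcome: 3441 − 684 = 2757
unscreened women with the outcome: 1048 − 684 = 364
unscreened women without the outcome: 991 − 364 = 627
OR = (684 × 627) / (2757 × 364) = 428868/1003548 ≈ 0.427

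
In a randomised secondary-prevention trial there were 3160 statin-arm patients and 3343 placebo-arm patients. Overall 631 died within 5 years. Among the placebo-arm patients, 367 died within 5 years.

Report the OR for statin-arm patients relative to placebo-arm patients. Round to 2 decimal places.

OR ≈ 0.74

statin-arm patients with the outcome: 631 − 367 = 264
statin-arm patients without the outcome: 3160 − 264 = 2896
placebo-arm patients without the outcome: 3343 − 367 = 2976
odds, statin-arm patients = 264/2896 = 0.0912
odds, placebo-arm patients = 367/2976 = 0.1233
OR = 0.0912 / 0.1233 = 0.74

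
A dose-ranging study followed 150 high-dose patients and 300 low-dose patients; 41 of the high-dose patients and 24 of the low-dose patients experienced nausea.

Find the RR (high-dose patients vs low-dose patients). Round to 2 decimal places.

3.42

risk, high-dose patients = 41/150 = 0.2733
risk, low-dose patients = 24/300 = 0.0800
RR = 0.2733 / 0.0800 = 3.42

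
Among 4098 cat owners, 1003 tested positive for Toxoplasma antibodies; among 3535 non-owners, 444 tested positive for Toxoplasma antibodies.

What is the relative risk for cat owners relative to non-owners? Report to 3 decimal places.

1.949

risk, cat owners = 1003/4098 = 0.2448
risk, non-owners = 444/3535 = 0.1256
RR = 0.2448 / 0.1256 = 1.949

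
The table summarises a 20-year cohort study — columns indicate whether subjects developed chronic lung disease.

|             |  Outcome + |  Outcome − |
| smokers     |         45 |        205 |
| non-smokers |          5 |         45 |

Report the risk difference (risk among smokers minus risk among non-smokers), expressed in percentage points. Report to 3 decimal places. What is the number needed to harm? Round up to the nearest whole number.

risk, smokers = 45/250 = 0.1800
risk, non-smokers = 5/50 = 0.1000
risk difference = 0.1800 − 0.1000 = 0.0800 → 8.000 percentage points
absolute risk difference = 0.080000
1 / 0.080000 = 12.500 → round up → 13

RD = 8.000; NNH = 13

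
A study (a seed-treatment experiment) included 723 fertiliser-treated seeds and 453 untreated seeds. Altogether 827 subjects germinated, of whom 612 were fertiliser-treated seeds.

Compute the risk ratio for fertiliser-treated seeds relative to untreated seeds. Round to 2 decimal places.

RR ≈ 1.78

fertiliser-treated seeds without the outcome: 723 − 612 = 111
untreated seeds with the outcome: 827 − 612 = 215
untreated seeds without the outcome: 453 − 215 = 238
risk, fertiliser-treated seeds = 612/723 = 0.8465
risk, untreated seeds = 215/453 = 0.4746
RR = 0.8465 / 0.4746 = 1.78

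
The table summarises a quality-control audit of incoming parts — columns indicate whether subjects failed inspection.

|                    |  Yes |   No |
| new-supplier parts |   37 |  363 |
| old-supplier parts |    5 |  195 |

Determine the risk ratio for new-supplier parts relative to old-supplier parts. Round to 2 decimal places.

risk, new-supplier parts = 37/400 = 0.09250
risk, old-supplier parts = 5/200 = 0.02500
RR = 0.09250 / 0.02500 = 3.70

RR ≈ 3.70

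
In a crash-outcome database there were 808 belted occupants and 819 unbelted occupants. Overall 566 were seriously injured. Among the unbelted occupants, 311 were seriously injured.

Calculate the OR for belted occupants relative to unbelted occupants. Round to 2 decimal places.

0.75

belted occupants with the outcome: 566 − 311 = 255
belted occupants without the outcome: 808 − 255 = 553
unbelted occupants without the outcome: 819 − 311 = 508
OR = (255 × 508) / (553 × 311) = 129540/171983 ≈ 0.75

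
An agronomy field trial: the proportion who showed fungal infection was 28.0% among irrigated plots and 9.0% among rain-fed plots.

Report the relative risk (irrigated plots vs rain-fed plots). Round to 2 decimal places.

RR = 0.2800 / 0.0900 = 3.11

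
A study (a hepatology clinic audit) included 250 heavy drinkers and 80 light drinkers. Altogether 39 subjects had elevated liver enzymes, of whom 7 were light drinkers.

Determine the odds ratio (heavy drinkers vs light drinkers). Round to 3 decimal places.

heavy drinkers with the outcome: 39 − 7 = 32
heavy drinkers without the outcome: 250 − 32 = 218
light drinkers without the outcome: 80 − 7 = 73
odds, heavy drinkers = 32/218 = 0.1468
odds, light drinkers = 7/73 = 0.0959
OR = 0.1468 / 0.0959 = 1.531

OR ≈ 1.531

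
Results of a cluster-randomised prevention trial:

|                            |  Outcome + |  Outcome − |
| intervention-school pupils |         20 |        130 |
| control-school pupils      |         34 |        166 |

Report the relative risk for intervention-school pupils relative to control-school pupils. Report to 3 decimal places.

risk, intervention-school pupils = 20/150 = 0.1333
risk, control-school pupils = 34/200 = 0.1700
RR = 0.1333 / 0.1700 = 0.784

0.784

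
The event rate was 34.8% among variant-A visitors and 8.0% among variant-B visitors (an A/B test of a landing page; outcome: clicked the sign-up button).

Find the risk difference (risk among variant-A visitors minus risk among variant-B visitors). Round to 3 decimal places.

risk difference = 0.3480 − 0.0800 = 0.268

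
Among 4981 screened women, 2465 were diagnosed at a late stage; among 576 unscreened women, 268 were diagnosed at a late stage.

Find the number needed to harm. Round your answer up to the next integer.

risk, screened women = 2465/4981 = 0.494881
risk, unscreened women = 268/576 = 0.465278
absolute risk difference = 0.029603
1 / 0.029603 = 33.780 → round up → 34

34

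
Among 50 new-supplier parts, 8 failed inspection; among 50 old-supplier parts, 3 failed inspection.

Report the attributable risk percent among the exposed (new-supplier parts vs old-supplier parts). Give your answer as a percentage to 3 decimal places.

risk, new-supplier parts = 8/50 = 0.1600
risk, old-supplier parts = 3/50 = 0.0600
AR% = (0.1600 − 0.0600) / 0.1600 = 0.6250 → 62.500%

AR% ≈ 62.500%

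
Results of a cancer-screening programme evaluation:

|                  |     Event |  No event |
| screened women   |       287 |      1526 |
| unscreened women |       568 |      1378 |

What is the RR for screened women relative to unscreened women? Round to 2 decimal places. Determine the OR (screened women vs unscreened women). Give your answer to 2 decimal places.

risk, screened women = 287/1813 = 0.1583
risk, unscreened women = 568/1946 = 0.2919
RR = 0.1583 / 0.2919 = 0.54
odds, screened women = 287/1526 = 0.1881
odds, unscreened women = 568/1378 = 0.4122
OR = 0.1881 / 0.4122 = 0.46

RR = 0.54; OR = 0.46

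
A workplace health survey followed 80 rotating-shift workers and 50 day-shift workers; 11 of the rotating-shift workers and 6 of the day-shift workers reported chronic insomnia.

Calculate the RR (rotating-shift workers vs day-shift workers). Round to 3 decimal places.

1.146

risk, rotating-shift workers = 11/80 = 0.1375
risk, day-shift workers = 6/50 = 0.1200
RR = 0.1375 / 0.1200 = 1.146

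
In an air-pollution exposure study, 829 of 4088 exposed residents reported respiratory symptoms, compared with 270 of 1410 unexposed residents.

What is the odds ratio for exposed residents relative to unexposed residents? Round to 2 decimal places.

odds, exposed residents = 829/3259 = 0.2544
odds, unexposed residents = 270/1140 = 0.2368
OR = 0.2544 / 0.2368 = 1.07

OR = 1.07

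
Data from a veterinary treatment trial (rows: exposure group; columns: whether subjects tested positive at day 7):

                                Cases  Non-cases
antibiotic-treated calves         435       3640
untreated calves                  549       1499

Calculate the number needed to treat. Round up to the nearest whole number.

7

risk, antibiotic-treated calves = 435/4075 = 0.106748
risk, untreated calves = 549/2048 = 0.268066
absolute risk difference = 0.161318
1 / 0.161318 = 6.199 → round up → 7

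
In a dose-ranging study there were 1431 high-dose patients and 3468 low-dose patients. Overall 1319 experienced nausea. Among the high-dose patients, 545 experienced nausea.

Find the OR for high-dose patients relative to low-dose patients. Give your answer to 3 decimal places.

high-dose patients without the outcome: 1431 − 545 = 886
low-dose patients with the outcome: 1319 − 545 = 774
low-dose patients without the outcome: 3468 − 774 = 2694
OR = (545 × 2694) / (886 × 774) = 1468230/685764 ≈ 2.141

2.141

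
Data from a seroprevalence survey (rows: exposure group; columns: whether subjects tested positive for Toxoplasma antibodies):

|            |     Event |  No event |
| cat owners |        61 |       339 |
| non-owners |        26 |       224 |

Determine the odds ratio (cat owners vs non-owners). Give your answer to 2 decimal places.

OR = (61 × 224) / (339 × 26) = 13664/8814 ≈ 1.55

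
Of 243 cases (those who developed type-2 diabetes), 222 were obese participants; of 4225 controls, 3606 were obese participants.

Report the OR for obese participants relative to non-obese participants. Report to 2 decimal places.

OR = (222 × 619) / (3606 × 21) = 137418/75726 ≈ 1.81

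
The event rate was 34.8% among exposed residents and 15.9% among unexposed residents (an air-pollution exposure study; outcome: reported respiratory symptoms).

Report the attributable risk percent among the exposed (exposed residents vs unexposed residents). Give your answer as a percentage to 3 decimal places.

AR% = (0.3480 − 0.1590) / 0.3480 = 0.5431 → 54.310%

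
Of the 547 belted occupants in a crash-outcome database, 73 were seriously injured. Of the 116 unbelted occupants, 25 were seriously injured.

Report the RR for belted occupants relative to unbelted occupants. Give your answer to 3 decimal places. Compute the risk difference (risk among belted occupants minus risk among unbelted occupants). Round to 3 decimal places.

risk, belted occupants = 73/547 = 0.1335
risk, unbelted occupants = 25/116 = 0.2155
RR = 0.1335 / 0.2155 = 0.619
risk difference = 0.1335 − 0.2155 = -0.082

RR = 0.619; RD = -0.082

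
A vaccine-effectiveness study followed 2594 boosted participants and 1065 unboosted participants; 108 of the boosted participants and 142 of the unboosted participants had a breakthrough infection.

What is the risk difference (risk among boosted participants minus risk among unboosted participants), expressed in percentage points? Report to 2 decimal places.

RD: -9.17

risk, boosted participants = 108/2594 = 0.04163
risk, unboosted participants = 142/1065 = 0.13333
risk difference = 0.04163 − 0.13333 = -0.09170 → -9.17 percentage points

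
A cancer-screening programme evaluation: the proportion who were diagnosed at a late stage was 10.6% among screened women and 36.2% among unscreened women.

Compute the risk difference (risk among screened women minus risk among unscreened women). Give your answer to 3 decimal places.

risk difference = 0.1060 − 0.3620 = -0.256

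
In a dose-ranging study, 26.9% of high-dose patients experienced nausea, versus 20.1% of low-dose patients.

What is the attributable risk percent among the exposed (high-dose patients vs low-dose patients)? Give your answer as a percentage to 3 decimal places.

AR% = (0.2690 − 0.2010) / 0.2690 = 0.2528 → 25.279%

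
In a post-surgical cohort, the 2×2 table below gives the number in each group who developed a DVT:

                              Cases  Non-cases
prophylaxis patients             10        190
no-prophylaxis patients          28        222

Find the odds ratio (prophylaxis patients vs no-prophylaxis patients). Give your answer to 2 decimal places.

OR = (10 × 222) / (190 × 28) = 2220/5320 ≈ 0.42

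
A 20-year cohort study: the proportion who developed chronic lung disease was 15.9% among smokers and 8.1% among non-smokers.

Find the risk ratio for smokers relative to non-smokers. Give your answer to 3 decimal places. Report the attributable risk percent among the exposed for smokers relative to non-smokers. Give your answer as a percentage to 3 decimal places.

RR = 0.1590 / 0.0810 = 1.963
AR% = (0.1590 − 0.0810) / 0.1590 = 0.4906 → 49.057%

RR = 1.963; AR% = 49.057%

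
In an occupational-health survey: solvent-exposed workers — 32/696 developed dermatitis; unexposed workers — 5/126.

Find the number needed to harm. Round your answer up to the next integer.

NNH ≈ 159

risk, solvent-exposed workers = 32/696 = 0.045977
risk, unexposed workers = 5/126 = 0.039683
absolute risk difference = 0.006294
1 / 0.006294 = 158.881 → round up → 159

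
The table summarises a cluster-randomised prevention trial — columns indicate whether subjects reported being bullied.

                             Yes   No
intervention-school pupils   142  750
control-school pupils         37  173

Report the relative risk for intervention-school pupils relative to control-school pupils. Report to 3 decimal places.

risk, intervention-school pupils = 142/892 = 0.1592
risk, control-school pupils = 37/210 = 0.1762
RR = 0.1592 / 0.1762 = 0.904

RR ≈ 0.904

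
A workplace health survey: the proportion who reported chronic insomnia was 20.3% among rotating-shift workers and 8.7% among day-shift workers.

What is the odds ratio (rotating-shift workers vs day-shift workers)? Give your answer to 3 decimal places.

odds, rotating-shift workers = 0.2030/0.7970 = 0.2547
odds, day-shift workers = 0.0870/0.9130 = 0.0953
OR = 0.2547 / 0.0953 = 2.673

2.673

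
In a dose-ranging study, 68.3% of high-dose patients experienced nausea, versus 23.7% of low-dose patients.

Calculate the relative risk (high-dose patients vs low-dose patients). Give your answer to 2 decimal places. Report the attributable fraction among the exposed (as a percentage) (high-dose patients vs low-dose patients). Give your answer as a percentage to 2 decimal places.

RR = 0.6830 / 0.2370 = 2.88
AR% = (0.6830 − 0.2370) / 0.6830 = 0.6530 → 65.30%

RR = 2.88; AR% = 65.30%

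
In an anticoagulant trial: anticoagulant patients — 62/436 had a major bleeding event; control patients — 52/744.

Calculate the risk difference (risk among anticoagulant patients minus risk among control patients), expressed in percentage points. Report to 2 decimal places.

7.23

risk, anticoagulant patients = 62/436 = 0.1422
risk, control patients = 52/744 = 0.0699
risk difference = 0.1422 − 0.0699 = 0.0723 → 7.23 percentage points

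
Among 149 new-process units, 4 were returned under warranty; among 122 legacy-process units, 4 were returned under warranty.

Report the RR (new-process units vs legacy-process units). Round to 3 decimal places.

0.819

risk, new-process units = 4/149 = 0.02685
risk, legacy-process units = 4/122 = 0.03279
RR = 0.02685 / 0.03279 = 0.819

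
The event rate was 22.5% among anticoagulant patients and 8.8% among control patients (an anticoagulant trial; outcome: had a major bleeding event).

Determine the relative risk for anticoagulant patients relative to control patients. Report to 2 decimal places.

RR = 0.2250 / 0.0880 = 2.56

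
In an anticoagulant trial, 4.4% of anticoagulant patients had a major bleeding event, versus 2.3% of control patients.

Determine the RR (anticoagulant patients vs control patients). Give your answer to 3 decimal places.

RR = 0.04400 / 0.02300 = 1.913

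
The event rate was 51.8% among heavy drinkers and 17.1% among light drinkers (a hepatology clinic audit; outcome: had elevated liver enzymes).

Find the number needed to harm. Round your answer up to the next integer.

absolute risk difference = 0.347000
1 / 0.347000 = 2.882 → round up → 3

3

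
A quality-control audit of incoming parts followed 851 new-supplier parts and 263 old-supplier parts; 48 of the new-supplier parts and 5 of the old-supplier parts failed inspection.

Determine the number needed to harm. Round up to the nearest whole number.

27

risk, new-supplier parts = 48/851 = 0.056404
risk, old-supplier parts = 5/263 = 0.019011
absolute risk difference = 0.037393
1 / 0.037393 = 26.743 → round up → 27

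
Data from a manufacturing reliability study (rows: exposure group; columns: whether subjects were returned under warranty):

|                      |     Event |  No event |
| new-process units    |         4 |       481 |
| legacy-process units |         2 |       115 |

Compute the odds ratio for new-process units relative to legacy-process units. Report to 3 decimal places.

OR = (4 × 115) / (481 × 2) = 460/962 ≈ 0.478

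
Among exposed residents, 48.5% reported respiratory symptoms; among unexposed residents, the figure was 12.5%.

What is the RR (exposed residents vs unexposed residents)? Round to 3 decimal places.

RR = 0.4850 / 0.1250 = 3.880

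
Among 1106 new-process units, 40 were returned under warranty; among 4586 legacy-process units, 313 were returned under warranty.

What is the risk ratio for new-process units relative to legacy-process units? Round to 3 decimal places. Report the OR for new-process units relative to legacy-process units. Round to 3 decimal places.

risk, new-process units = 40/1106 = 0.03617
risk, legacy-process units = 313/4586 = 0.06825
RR = 0.03617 / 0.06825 = 0.530
odds, new-process units = 40/1066 = 0.03752
odds, legacy-process units = 313/4273 = 0.07325
OR = 0.03752 / 0.07325 = 0.512

RR = 0.530; OR = 0.512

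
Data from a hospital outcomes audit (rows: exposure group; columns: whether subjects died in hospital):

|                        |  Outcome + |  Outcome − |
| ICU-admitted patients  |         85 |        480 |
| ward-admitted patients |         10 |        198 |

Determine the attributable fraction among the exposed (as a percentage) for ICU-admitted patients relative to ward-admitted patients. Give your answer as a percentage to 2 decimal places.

AR%: 68.04%

risk, ICU-admitted patients = 85/565 = 0.15044
risk, ward-admitted patients = 10/208 = 0.04808
AR% = (0.15044 − 0.04808) / 0.15044 = 0.6804 → 68.04%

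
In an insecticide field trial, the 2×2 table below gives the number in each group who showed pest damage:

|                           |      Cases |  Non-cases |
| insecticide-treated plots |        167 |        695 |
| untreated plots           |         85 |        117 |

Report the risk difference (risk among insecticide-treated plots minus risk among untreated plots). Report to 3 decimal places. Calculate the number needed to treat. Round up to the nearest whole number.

RD = -0.227; NNT = 5

risk, insecticide-treated plots = 167/862 = 0.1937
risk, untreated plots = 85/202 = 0.4208
risk difference = 0.1937 − 0.4208 = -0.227
absolute risk difference = 0.227057
1 / 0.227057 = 4.404 → round up → 5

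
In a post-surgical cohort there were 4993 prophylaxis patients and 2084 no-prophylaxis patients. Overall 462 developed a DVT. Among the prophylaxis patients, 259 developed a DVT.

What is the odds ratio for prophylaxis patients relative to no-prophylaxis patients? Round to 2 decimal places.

OR = 0.51

prophylaxis patients without the outcome: 4993 − 259 = 4734
no-prophylaxis patients with the outcome: 462 − 259 = 203
no-prophylaxis patients without the outcome: 2084 − 203 = 1881
odds, prophylaxis patients = 259/4734 = 0.0547
odds, no-prophylaxis patients = 203/1881 = 0.1079
OR = 0.0547 / 0.1079 = 0.51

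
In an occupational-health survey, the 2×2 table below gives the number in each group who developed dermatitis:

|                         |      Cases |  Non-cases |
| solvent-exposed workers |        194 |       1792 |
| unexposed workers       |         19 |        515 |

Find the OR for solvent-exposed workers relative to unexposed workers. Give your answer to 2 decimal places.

OR: 2.93

odds, solvent-exposed workers = 194/1792 = 0.10826
odds, unexposed workers = 19/515 = 0.03689
OR = 0.10826 / 0.03689 = 2.93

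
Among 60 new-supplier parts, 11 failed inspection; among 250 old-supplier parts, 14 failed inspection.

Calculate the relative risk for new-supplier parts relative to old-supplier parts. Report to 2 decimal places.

RR: 3.27

risk, new-supplier parts = 11/60 = 0.1833
risk, old-supplier parts = 14/250 = 0.0560
RR = 0.1833 / 0.0560 = 3.27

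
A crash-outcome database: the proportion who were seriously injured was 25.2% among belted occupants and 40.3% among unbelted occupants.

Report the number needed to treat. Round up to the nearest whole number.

absolute risk difference = 0.151000
1 / 0.151000 = 6.623 → round up → 7

NNT = 7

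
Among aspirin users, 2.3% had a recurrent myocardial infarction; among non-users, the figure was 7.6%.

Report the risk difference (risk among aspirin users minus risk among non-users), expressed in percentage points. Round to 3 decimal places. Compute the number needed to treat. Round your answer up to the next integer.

RD = -5.300; NNT = 19

risk difference = 0.02300 − 0.07600 = -0.05300 → -5.300 percentage points
absolute risk difference = 0.053000
1 / 0.053000 = 18.868 → round up → 19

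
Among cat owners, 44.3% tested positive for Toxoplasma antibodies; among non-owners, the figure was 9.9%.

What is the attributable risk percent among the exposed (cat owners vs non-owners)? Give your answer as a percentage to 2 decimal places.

AR% = (0.4430 − 0.0990) / 0.4430 = 0.7765 → 77.65%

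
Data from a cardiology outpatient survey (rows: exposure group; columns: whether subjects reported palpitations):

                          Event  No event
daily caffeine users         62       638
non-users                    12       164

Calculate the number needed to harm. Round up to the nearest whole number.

50

risk, daily caffeine users = 62/700 = 0.088571
risk, non-users = 12/176 = 0.068182
absolute risk difference = 0.020390
1 / 0.020390 = 49.044 → round up → 50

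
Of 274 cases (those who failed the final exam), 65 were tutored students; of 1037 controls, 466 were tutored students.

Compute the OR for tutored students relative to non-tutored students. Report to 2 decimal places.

OR: 0.38

odds, tutored students = 65/466 = 0.1395
odds, non-tutored students = 209/571 = 0.3660
OR = 0.1395 / 0.3660 = 0.38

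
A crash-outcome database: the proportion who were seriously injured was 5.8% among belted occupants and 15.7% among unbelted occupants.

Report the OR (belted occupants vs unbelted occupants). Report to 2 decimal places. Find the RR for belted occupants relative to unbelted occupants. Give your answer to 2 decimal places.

OR = 0.33; RR = 0.37

odds, belted occupants = 0.0580/0.9420 = 0.0616
odds, unbelted occupants = 0.1570/0.8430 = 0.1862
OR = 0.0616 / 0.1862 = 0.33
RR = 0.0580 / 0.1570 = 0.37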